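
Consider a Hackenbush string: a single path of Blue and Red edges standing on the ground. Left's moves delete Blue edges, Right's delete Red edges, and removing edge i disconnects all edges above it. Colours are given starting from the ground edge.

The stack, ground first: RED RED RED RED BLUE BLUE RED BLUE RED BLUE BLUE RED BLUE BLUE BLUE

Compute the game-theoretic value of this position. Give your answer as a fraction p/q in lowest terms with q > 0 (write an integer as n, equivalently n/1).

-6801/2048

step 1: add RED to get R; options L={ — } R={ 0 } = -1
step 2: add RED to get RR; options L={ — } R={ -1, 0 } = -2
step 3: add RED to get RRR; options L={ — } R={ -2, -1, 0 } = -3
step 4: add RED to get RRRR; options L={ — } R={ -3, -2, -1, 0 } = -4
step 5: add BLUE to get RRRRB; options L={ -4 } R={ -3, -2, -1, 0 } = -7/2
step 6: add BLUE to get RRRRBB; options L={ -4, -7/2 } R={ -3, -2, -1, 0 } = -13/4
step 7: add RED to get RRRRBBR; options L={ -4, -7/2 } R={ -13/4, -3, -2, -1, 0 } = -27/8
step 8: add BLUE to get RRRRBBRB; options L={ -4, -7/2, -27/8 } R={ -13/4, -3, -2, -1, 0 } = -53/16
step 9: add RED to get RRRRBBRBR; options L={ -4, -7/2, -27/8 } R={ -53/16, -13/4, -3, -2, -1, 0 } = -107/32
step 10: add BLUE to get RRRRBBRBRB; options L={ -4, -7/2, -27/8, -107/32 } R={ -53/16, -13/4, -3, -2, -1, 0 } = -213/64
step 11: add BLUE to get RRRRBBRBRBB; options L={ -4, -7/2, -27/8, -107/32, -213/64 } R={ -53/16, -13/4, -3, -2, -1, 0 } = -425/128
step 12: add RED to get RRRRBBRBRBBR; options L={ -4, -7/2, -27/8, -107/32, -213/64 } R={ -425/128, -53/16, -13/4, -3, -2, -1, 0 } = -851/256
step 13: add BLUE to get RRRRBBRBRBBRB; options L={ -4, -7/2, -27/8, -107/32, -213/64, -851/256 } R={ -425/128, -53/16, -13/4, -3, -2, -1, 0 } = -1701/512
step 14: add BLUE to get RRRRBBRBRBBRBB; options L={ -4, -7/2, -27/8, -107/32, -213/64, -851/256, -1701/512 } R={ -425/128, -53/16, -13/4, -3, -2, -1, 0 } = -3401/1024
step 15: add BLUE to get RRRRBBRBRBBRBBB; options L={ -4, -7/2, -27/8, -107/32, -213/64, -851/256, -1701/512, -3401/1024 } R={ -425/128, -53/16, -13/4, -3, -2, -1, 0 } = -6801/2048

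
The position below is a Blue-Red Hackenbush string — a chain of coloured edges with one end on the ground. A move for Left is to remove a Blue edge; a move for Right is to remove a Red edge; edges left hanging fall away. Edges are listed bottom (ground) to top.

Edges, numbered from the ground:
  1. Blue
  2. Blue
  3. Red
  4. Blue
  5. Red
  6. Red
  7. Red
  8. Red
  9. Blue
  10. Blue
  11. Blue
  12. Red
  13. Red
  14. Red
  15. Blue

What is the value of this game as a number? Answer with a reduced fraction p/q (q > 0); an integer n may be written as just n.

Build v(s[:k]) for k = 1..15, string s = Blue Blue Red Blue Red Red Red Red Blue Blue Blue Red Red Red Blue.
v_1 [B]  L=[0]  R=[—]  ⇒ 1
v_2 [BB]  L=[0; 1]  R=[—]  ⇒ 2
v_3 [BBR]  L=[0; 1]  R=[2]  ⇒ 3/2
v_4 [BBRB]  L=[0; 1; 3/2]  R=[2]  ⇒ 7/4
v_5 [BBRBR]  L=[0; 1; 3/2]  R=[7/4; 2]  ⇒ 13/8
v_6 [BBRBRR]  L=[0; 1; 3/2]  R=[13/8; 7/4; 2]  ⇒ 25/16
v_7 [BBRBRRR]  L=[0; 1; 3/2]  R=[25/16; 13/8; 7/4; 2]  ⇒ 49/32
v_8 [BBRBRRRR]  L=[0; 1; 3/2]  R=[49/32; 25/16; 13/8; 7/4; 2]  ⇒ 97/64
v_9 [BBRBRRRRB]  L=[0; 1; 3/2; 97/64]  R=[49/32; 25/16; 13/8; 7/4; 2]  ⇒ 195/128
v_10 [BBRBRRRRBB]  L=[0; 1; 3/2; 97/64; 195/128]  R=[49/32; 25/16; 13/8; 7/4; 2]  ⇒ 391/256
v_11 [BBRBRRRRBBB]  L=[0; 1; 3/2; 97/64; 195/128; 391/256]  R=[49/32; 25/16; 13/8; 7/4; 2]  ⇒ 783/512
v_12 [BBRBRRRRBBBR]  L=[0; 1; 3/2; 97/64; 195/128; 391/256]  R=[783/512; 49/32; 25/16; 13/8; 7/4; 2]  ⇒ 1565/1024
v_13 [BBRBRRRRBBBRR]  L=[0; 1; 3/2; 97/64; 195/128; 391/256]  R=[1565/1024; 783/512; 49/32; 25/16; 13/8; 7/4; 2]  ⇒ 3129/2048
v_14 [BBRBRRRRBBBRRR]  L=[0; 1; 3/2; 97/64; 195/128; 391/256]  R=[3129/2048; 1565/1024; 783/512; 49/32; 25/16; 13/8; 7/4; 2]  ⇒ 6257/4096
v_15 [BBRBRRRRBBBRRRB]  L=[0; 1; 3/2; 97/64; 195/128; 391/256; 6257/4096]  R=[3129/2048; 1565/1024; 783/512; 49/32; 25/16; 13/8; 7/4; 2]  ⇒ 12515/8192

12515/8192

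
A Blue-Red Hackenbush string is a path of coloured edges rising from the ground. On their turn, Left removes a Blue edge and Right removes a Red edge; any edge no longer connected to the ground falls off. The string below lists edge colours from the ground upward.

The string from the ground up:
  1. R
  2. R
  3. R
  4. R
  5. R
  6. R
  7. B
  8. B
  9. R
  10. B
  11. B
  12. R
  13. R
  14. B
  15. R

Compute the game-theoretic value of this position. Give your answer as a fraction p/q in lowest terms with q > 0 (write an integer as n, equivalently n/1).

Recurse on prefixes of the 15-edge string R R R R R R B B R B B R R B R:
step 1: add R to get R; options L={ none } R={ 0 } => -1
step 2: add R to get RR; options L={ none } R={ -1, 0 } => -2
step 3: add R to get RRR; options L={ none } R={ -2, -1, 0 } => -3
step 4: add R to get RRRR; options L={ none } R={ -3, -2, -1, 0 } => -4
step 5: add R to get RRRRR; options L={ none } R={ -4, -3, -2, -1, 0 } => -5
step 6: add R to get RRRRRR; options L={ none } R={ -5, -4, -3, -2, -1, 0 } => -6
step 7: add B to get RRRRRRB; options L={ -6 } R={ -5, -4, -3, -2, -1, 0 } => -11/2
step 8: add B to get RRRRRRBB; options L={ -6, -11/2 } R={ -5, -4, -3, -2, -1, 0 } => -21/4
step 9: add R to get RRRRRRBBR; options L={ -6, -11/2 } R={ -21/4, -5, -4, -3, -2, -1, 0 } => -43/8
step 10: add B to get RRRRRRBBRB; options L={ -6, -11/2, -43/8 } R={ -21/4, -5, -4, -3, -2, -1, 0 } => -85/16
step 11: add B to get RRRRRRBBRBB; options L={ -6, -11/2, -43/8, -85/16 } R={ -21/4, -5, -4, -3, -2, -1, 0 } => -169/32
step 12: add R to get RRRRRRBBRBBR; options L={ -6, -11/2, -43/8, -85/16 } R={ -169/32, -21/4, -5, -4, -3, -2, -1, 0 } => -339/64
step 13: add R to get RRRRRRBBRBBRR; options L={ -6, -11/2, -43/8, -85/16 } R={ -339/64, -169/32, -21/4, -5, -4, -3, -2, -1, 0 } => -679/128
step 14: add B to get RRRRRRBBRBBRRB; options L={ -6, -11/2, -43/8, -85/16, -679/128 } R={ -339/64, -169/32, -21/4, -5, -4, -3, -2, -1, 0 } => -1357/256
step 15: add R to get RRRRRRBBRBBRRBR; options L={ -6, -11/2, -43/8, -85/16, -679/128 } R={ -1357/256, -339/64, -169/32, -21/4, -5, -4, -3, -2, -1, 0 } => -2715/512

-2715/512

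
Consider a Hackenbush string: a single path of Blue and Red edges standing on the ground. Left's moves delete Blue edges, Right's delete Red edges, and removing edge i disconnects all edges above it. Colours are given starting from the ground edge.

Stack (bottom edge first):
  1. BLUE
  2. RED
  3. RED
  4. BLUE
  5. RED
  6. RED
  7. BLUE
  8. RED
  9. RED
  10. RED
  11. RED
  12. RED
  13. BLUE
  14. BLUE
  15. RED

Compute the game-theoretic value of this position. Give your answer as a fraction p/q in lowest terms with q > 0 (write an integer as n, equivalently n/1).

val_1 [B]  L=[0]  R=[·]  — 1
val_2 [BR]  L=[0]  R=[1]  — 1/2
val_3 [BRR]  L=[0]  R=[1/2 1]  — 1/4
val_4 [BRRB]  L=[0 1/4]  R=[1/2 1]  — 3/8
val_5 [BRRBR]  L=[0 1/4]  R=[3/8 1/2 1]  — 5/16
val_6 [BRRBRR]  L=[0 1/4]  R=[5/16 3/8 1/2 1]  — 9/32
val_7 [BRRBRRB]  L=[0 1/4 9/32]  R=[5/16 3/8 1/2 1]  — 19/64
val_8 [BRRBRRBR]  L=[0 1/4 9/32]  R=[19/64 5/16 3/8 1/2 1]  — 37/128
val_9 [BRRBRRBRR]  L=[0 1/4 9/32]  R=[37/128 19/64 5/16 3/8 1/2 1]  — 73/256
val_10 [BRRBRRBRRR]  L=[0 1/4 9/32]  R=[73/256 37/128 19/64 5/16 3/8 1/2 1]  — 145/512
val_11 [BRRBRRBRRRR]  L=[0 1/4 9/32]  R=[145/512 73/256 37/128 19/64 5/16 3/8 1/2 1]  — 289/1024
val_12 [BRRBRRBRRRRR]  L=[0 1/4 9/32]  R=[289/1024 145/512 73/256 37/128 19/64 5/16 3/8 1/2 1]  — 577/2048
val_13 [BRRBRRBRRRRRB]  L=[0 1/4 9/32 577/2048]  R=[289/1024 145/512 73/256 37/128 19/64 5/16 3/8 1/2 1]  — 1155/4096
val_14 [BRRBRRBRRRRRBB]  L=[0 1/4 9/32 577/2048 1155/4096]  R=[289/1024 145/512 73/256 37/128 19/64 5/16 3/8 1/2 1]  — 2311/8192
val_15 [BRRBRRBRRRRRBBR]  L=[0 1/4 9/32 577/2048 1155/4096]  R=[2311/8192 289/1024 145/512 73/256 37/128 19/64 5/16 3/8 1/2 1]  — 4621/16384

4621/16384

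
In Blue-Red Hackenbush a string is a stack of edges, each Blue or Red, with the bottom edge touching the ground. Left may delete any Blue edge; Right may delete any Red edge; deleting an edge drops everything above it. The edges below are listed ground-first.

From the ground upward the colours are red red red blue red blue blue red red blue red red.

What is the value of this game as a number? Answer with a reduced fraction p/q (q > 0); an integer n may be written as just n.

-1335/512

r: Left { ∅ }, Right { 0 } => simplest -1
rr: Left { ∅ }, Right { -1 0 } => simplest -2
rrr: Left { ∅ }, Right { -2 -1 0 } => simplest -3
rrrb: Left { -3 }, Right { -2 -1 0 } => simplest -5/2
rrrbr: Left { -3 }, Right { -5/2 -2 -1 0 } => simplest -11/4
rrrbrb: Left { -3 -11/4 }, Right { -5/2 -2 -1 0 } => simplest -21/8
rrrbrbb: Left { -3 -11/4 -21/8 }, Right { -5/2 -2 -1 0 } => simplest -41/16
rrrbrbbr: Left { -3 -11/4 -21/8 }, Right { -41/16 -5/2 -2 -1 0 } => simplest -83/32
rrrbrbbrr: Left { -3 -11/4 -21/8 }, Right { -83/32 -41/16 -5/2 -2 -1 0 } => simplest -167/64
rrrbrbbrrb: Left { -3 -11/4 -21/8 -167/64 }, Right { -83/32 -41/16 -5/2 -2 -1 0 } => simplest -333/128
rrrbrbbrrbr: Left { -3 -11/4 -21/8 -167/64 }, Right { -333/128 -83/32 -41/16 -5/2 -2 -1 0 } => simplest -667/256
rrrbrbbrrbrr: Left { -3 -11/4 -21/8 -167/64 }, Right { -667/256 -333/128 -83/32 -41/16 -5/2 -2 -1 0 } => simplest -1335/512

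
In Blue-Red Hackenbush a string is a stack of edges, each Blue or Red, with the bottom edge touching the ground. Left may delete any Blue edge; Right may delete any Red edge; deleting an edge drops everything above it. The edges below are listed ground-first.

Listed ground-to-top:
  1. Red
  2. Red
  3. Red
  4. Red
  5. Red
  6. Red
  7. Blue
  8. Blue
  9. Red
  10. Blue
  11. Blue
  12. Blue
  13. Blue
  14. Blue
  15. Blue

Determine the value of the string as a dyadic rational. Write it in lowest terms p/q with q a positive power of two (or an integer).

value(R) = {  | 0 } => -1
value(RR) = {  | -1 0 } => -2
value(RRR) = {  | -2 -1 0 } => -3
value(RRRR) = {  | -3 -2 -1 0 } => -4
value(RRRRR) = {  | -4 -3 -2 -1 0 } => -5
value(RRRRRR) = {  | -5 -4 -3 -2 -1 0 } => -6
value(RRRRRRB) = { -6 | -5 -4 -3 -2 -1 0 } => -11/2
value(RRRRRRBB) = { -6 -11/2 | -5 -4 -3 -2 -1 0 } => -21/4
value(RRRRRRBBR) = { -6 -11/2 | -21/4 -5 -4 -3 -2 -1 0 } => -43/8
value(RRRRRRBBRB) = { -6 -11/2 -43/8 | -21/4 -5 -4 -3 -2 -1 0 } => -85/16
value(RRRRRRBBRBB) = { -6 -11/2 -43/8 -85/16 | -21/4 -5 -4 -3 -2 -1 0 } => -169/32
value(RRRRRRBBRBBB) = { -6 -11/2 -43/8 -85/16 -169/32 | -21/4 -5 -4 -3 -2 -1 0 } => -337/64
value(RRRRRRBBRBBBB) = { -6 -11/2 -43/8 -85/16 -169/32 -337/64 | -21/4 -5 -4 -3 -2 -1 0 } => -673/128
value(RRRRRRBBRBBBBB) = { -6 -11/2 -43/8 -85/16 -169/32 -337/64 -673/128 | -21/4 -5 -4 -3 -2 -1 0 } => -1345/256
value(RRRRRRBBRBBBBBB) = { -6 -11/2 -43/8 -85/16 -169/32 -337/64 -673/128 -1345/256 | -21/4 -5 -4 -3 -2 -1 0 } => -2689/512

-2689/512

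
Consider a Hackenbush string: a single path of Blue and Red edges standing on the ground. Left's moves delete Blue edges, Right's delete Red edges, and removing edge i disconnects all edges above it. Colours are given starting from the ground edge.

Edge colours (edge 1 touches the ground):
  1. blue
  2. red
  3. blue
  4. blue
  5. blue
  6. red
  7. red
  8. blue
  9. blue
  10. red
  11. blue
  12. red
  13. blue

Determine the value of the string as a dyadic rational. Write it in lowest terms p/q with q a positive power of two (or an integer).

3691/4096

Build g(s[:k]) for k = 1..13, string s = blue red blue blue blue red red blue blue red blue red blue.
1 of 13 · b · max L 0 · min R +∞ ⇒ 1
2 of 13 · br · max L 0 · min R 1 ⇒ 1/2
3 of 13 · brb · max L 1/2 · min R 1 ⇒ 3/4
4 of 13 · brbb · max L 3/4 · min R 1 ⇒ 7/8
5 of 13 · brbbb · max L 7/8 · min R 1 ⇒ 15/16
6 of 13 · brbbbr · max L 7/8 · min R 15/16 ⇒ 29/32
7 of 13 · brbbbrr · max L 7/8 · min R 29/32 ⇒ 57/64
8 of 13 · brbbbrrb · max L 57/64 · min R 29/32 ⇒ 115/128
9 of 13 · brbbbrrbb · max L 115/128 · min R 29/32 ⇒ 231/256
10 of 13 · brbbbrrbbr · max L 115/128 · min R 231/256 ⇒ 461/512
11 of 13 · brbbbrrbbrb · max L 461/512 · min R 231/256 ⇒ 923/1024
12 of 13 · brbbbrrbbrbr · max L 461/512 · min R 923/1024 ⇒ 1845/2048
13 of 13 · brbbbrrbbrbrb · max L 1845/2048 · min R 923/1024 ⇒ 3691/4096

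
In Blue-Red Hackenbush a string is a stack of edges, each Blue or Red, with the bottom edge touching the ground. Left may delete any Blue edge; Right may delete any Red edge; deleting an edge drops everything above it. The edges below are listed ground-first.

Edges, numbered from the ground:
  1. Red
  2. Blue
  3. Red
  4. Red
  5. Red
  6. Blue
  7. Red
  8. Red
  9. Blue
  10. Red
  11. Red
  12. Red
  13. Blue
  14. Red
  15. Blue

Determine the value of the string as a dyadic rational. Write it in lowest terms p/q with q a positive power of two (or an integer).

g_1 [R]  L=[]  R=[0]  → -1
g_2 [RB]  L=[-1]  R=[0]  → -1/2
g_3 [RBR]  L=[-1]  R=[-1/2,0]  → -3/4
g_4 [RBRR]  L=[-1]  R=[-3/4,-1/2,0]  → -7/8
g_5 [RBRRR]  L=[-1]  R=[-7/8,-3/4,-1/2,0]  → -15/16
g_6 [RBRRRB]  L=[-1,-15/16]  R=[-7/8,-3/4,-1/2,0]  → -29/32
g_7 [RBRRRBR]  L=[-1,-15/16]  R=[-29/32,-7/8,-3/4,-1/2,0]  → -59/64
g_8 [RBRRRBRR]  L=[-1,-15/16]  R=[-59/64,-29/32,-7/8,-3/4,-1/2,0]  → -119/128
g_9 [RBRRRBRRB]  L=[-1,-15/16,-119/128]  R=[-59/64,-29/32,-7/8,-3/4,-1/2,0]  → -237/256
g_10 [RBRRRBRRBR]  L=[-1,-15/16,-119/128]  R=[-237/256,-59/64,-29/32,-7/8,-3/4,-1/2,0]  → -475/512
g_11 [RBRRRBRRBRR]  L=[-1,-15/16,-119/128]  R=[-475/512,-237/256,-59/64,-29/32,-7/8,-3/4,-1/2,0]  → -951/1024
g_12 [RBRRRBRRBRRR]  L=[-1,-15/16,-119/128]  R=[-951/1024,-475/512,-237/256,-59/64,-29/32,-7/8,-3/4,-1/2,0]  → -1903/2048
g_13 [RBRRRBRRBRRRB]  L=[-1,-15/16,-119/128,-1903/2048]  R=[-951/1024,-475/512,-237/256,-59/64,-29/32,-7/8,-3/4,-1/2,0]  → -3805/4096
g_14 [RBRRRBRRBRRRBR]  L=[-1,-15/16,-119/128,-1903/2048]  R=[-3805/4096,-951/1024,-475/512,-237/256,-59/64,-29/32,-7/8,-3/4,-1/2,0]  → -7611/8192
g_15 [RBRRRBRRBRRRBRB]  L=[-1,-15/16,-119/128,-1903/2048,-7611/8192]  R=[-3805/4096,-951/1024,-475/512,-237/256,-59/64,-29/32,-7/8,-3/4,-1/2,0]  → -15221/16384

-15221/16384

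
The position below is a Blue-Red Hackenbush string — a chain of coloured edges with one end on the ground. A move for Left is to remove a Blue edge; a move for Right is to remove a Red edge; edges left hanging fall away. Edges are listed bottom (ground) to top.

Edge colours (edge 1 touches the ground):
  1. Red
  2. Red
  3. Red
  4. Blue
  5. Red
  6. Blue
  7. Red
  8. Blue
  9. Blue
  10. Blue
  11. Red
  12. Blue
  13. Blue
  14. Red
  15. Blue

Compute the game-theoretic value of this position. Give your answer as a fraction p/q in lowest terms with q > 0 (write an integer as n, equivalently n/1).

R: Left { ∅ }, Right { 0 } = simplest -1
RR: Left { ∅ }, Right { -1; 0 } = simplest -2
RRR: Left { ∅ }, Right { -2; -1; 0 } = simplest -3
RRRB: Left { -3 }, Right { -2; -1; 0 } = simplest -5/2
RRRBR: Left { -3 }, Right { -5/2; -2; -1; 0 } = simplest -11/4
RRRBRB: Left { -3; -11/4 }, Right { -5/2; -2; -1; 0 } = simplest -21/8
RRRBRBR: Left { -3; -11/4 }, Right { -21/8; -5/2; -2; -1; 0 } = simplest -43/16
RRRBRBRB: Left { -3; -11/4; -43/16 }, Right { -21/8; -5/2; -2; -1; 0 } = simplest -85/32
RRRBRBRBB: Left { -3; -11/4; -43/16; -85/32 }, Right { -21/8; -5/2; -2; -1; 0 } = simplest -169/64
RRRBRBRBBB: Left { -3; -11/4; -43/16; -85/32; -169/64 }, Right { -21/8; -5/2; -2; -1; 0 } = simplest -337/128
RRRBRBRBBBR: Left { -3; -11/4; -43/16; -85/32; -169/64 }, Right { -337/128; -21/8; -5/2; -2; -1; 0 } = simplest -675/256
RRRBRBRBBBRB: Left { -3; -11/4; -43/16; -85/32; -169/64; -675/256 }, Right { -337/128; -21/8; -5/2; -2; -1; 0 } = simplest -1349/512
RRRBRBRBBBRBB: Left { -3; -11/4; -43/16; -85/32; -169/64; -675/256; -1349/512 }, Right { -337/128; -21/8; -5/2; -2; -1; 0 } = simplest -2697/1024
RRRBRBRBBBRBBR: Left { -3; -11/4; -43/16; -85/32; -169/64; -675/256; -1349/512 }, Right { -2697/1024; -337/128; -21/8; -5/2; -2; -1; 0 } = simplest -5395/2048
RRRBRBRBBBRBBRB: Left { -3; -11/4; -43/16; -85/32; -169/64; -675/256; -1349/512; -5395/2048 }, Right { -2697/1024; -337/128; -21/8; -5/2; -2; -1; 0 } = simplest -10789/4096

-10789/4096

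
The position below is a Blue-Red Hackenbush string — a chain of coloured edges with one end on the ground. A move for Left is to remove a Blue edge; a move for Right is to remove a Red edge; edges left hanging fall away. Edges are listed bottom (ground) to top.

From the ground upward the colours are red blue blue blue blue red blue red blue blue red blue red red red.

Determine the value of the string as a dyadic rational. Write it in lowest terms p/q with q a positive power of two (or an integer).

-1327/16384

Recurse on prefixes of the 15-edge string red blue blue blue blue red blue red blue blue red blue red red red:
1 of 15 · r · max L −∞ · min R 0 → -1
2 of 15 · rb · max L -1 · min R 0 → -1/2
3 of 15 · rbb · max L -1/2 · min R 0 → -1/4
4 of 15 · rbbb · max L -1/4 · min R 0 → -1/8
5 of 15 · rbbbb · max L -1/8 · min R 0 → -1/16
6 of 15 · rbbbbr · max L -1/8 · min R -1/16 → -3/32
7 of 15 · rbbbbrb · max L -3/32 · min R -1/16 → -5/64
8 of 15 · rbbbbrbr · max L -3/32 · min R -5/64 → -11/128
9 of 15 · rbbbbrbrb · max L -11/128 · min R -5/64 → -21/256
10 of 15 · rbbbbrbrbb · max L -21/256 · min R -5/64 → -41/512
11 of 15 · rbbbbrbrbbr · max L -21/256 · min R -41/512 → -83/1024
12 of 15 · rbbbbrbrbbrb · max L -83/1024 · min R -41/512 → -165/2048
13 of 15 · rbbbbrbrbbrbr · max L -83/1024 · min R -165/2048 → -331/4096
14 of 15 · rbbbbrbrbbrbrr · max L -83/1024 · min R -331/4096 → -663/8192
15 of 15 · rbbbbrbrbbrbrrr · max L -83/1024 · min R -663/8192 → -1327/16384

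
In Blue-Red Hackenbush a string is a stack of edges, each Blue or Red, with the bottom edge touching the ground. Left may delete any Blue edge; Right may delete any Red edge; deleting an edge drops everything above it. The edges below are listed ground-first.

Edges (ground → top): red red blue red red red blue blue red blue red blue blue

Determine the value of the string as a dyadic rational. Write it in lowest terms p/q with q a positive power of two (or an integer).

Recurse on prefixes of the 13-edge string red red blue red red red blue blue red blue red blue blue:
r: Left { ∅ }, Right { 0 } → simplest -1
rr: Left { ∅ }, Right { -1,0 } → simplest -2
rrb: Left { -2 }, Right { -1,0 } → simplest -3/2
rrbr: Left { -2 }, Right { -3/2,-1,0 } → simplest -7/4
rrbrr: Left { -2 }, Right { -7/4,-3/2,-1,0 } → simplest -15/8
rrbrrr: Left { -2 }, Right { -15/8,-7/4,-3/2,-1,0 } → simplest -31/16
rrbrrrb: Left { -2,-31/16 }, Right { -15/8,-7/4,-3/2,-1,0 } → simplest -61/32
rrbrrrbb: Left { -2,-31/16,-61/32 }, Right { -15/8,-7/4,-3/2,-1,0 } → simplest -121/64
rrbrrrbbr: Left { -2,-31/16,-61/32 }, Right { -121/64,-15/8,-7/4,-3/2,-1,0 } → simplest -243/128
rrbrrrbbrb: Left { -2,-31/16,-61/32,-243/128 }, Right { -121/64,-15/8,-7/4,-3/2,-1,0 } → simplest -485/256
rrbrrrbbrbr: Left { -2,-31/16,-61/32,-243/128 }, Right { -485/256,-121/64,-15/8,-7/4,-3/2,-1,0 } → simplest -971/512
rrbrrrbbrbrb: Left { -2,-31/16,-61/32,-243/128,-971/512 }, Right { -485/256,-121/64,-15/8,-7/4,-3/2,-1,0 } → simplest -1941/1024
rrbrrrbbrbrbb: Left { -2,-31/16,-61/32,-243/128,-971/512,-1941/1024 }, Right { -485/256,-121/64,-15/8,-7/4,-3/2,-1,0 } → simplest -3881/2048

-3881/2048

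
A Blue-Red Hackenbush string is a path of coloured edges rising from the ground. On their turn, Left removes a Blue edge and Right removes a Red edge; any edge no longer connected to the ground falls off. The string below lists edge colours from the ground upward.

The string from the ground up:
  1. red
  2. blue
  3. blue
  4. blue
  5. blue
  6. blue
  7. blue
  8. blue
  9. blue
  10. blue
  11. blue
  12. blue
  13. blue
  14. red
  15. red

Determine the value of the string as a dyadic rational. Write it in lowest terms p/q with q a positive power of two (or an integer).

Prefix values for red blue blue blue blue blue blue blue blue blue blue blue blue red red via {L|R} + simplicity:
r: Left { none }, Right { 0 } gives simplest -1
rb: Left { -1 }, Right { 0 } gives simplest -1/2
rbb: Left { -1, -1/2 }, Right { 0 } gives simplest -1/4
rbbb: Left { -1, -1/2, -1/4 }, Right { 0 } gives simplest -1/8
rbbbb: Left { -1, -1/2, -1/4, -1/8 }, Right { 0 } gives simplest -1/16
rbbbbb: Left { -1, -1/2, -1/4, -1/8, -1/16 }, Right { 0 } gives simplest -1/32
rbbbbbb: Left { -1, -1/2, -1/4, -1/8, -1/16, -1/32 }, Right { 0 } gives simplest -1/64
rbbbbbbb: Left { -1, -1/2, -1/4, -1/8, -1/16, -1/32, -1/64 }, Right { 0 } gives simplest -1/128
rbbbbbbbb: Left { -1, -1/2, -1/4, -1/8, -1/16, -1/32, -1/64, -1/128 }, Right { 0 } gives simplest -1/256
rbbbbbbbbb: Left { -1, -1/2, -1/4, -1/8, -1/16, -1/32, -1/64, -1/128, -1/256 }, Right { 0 } gives simplest -1/512
rbbbbbbbbbb: Left { -1, -1/2, -1/4, -1/8, -1/16, -1/32, -1/64, -1/128, -1/256, -1/512 }, Right { 0 } gives simplest -1/1024
rbbbbbbbbbbb: Left { -1, -1/2, -1/4, -1/8, -1/16, -1/32, -1/64, -1/128, -1/256, -1/512, -1/1024 }, Right { 0 } gives simplest -1/2048
rbbbbbbbbbbbb: Left { -1, -1/2, -1/4, -1/8, -1/16, -1/32, -1/64, -1/128, -1/256, -1/512, -1/1024, -1/2048 }, Right { 0 } gives simplest -1/4096
rbbbbbbbbbbbbr: Left { -1, -1/2, -1/4, -1/8, -1/16, -1/32, -1/64, -1/128, -1/256, -1/512, -1/1024, -1/2048 }, Right { -1/4096, 0 } gives simplest -3/8192
rbbbbbbbbbbbbrr: Left { -1, -1/2, -1/4, -1/8, -1/16, -1/32, -1/64, -1/128, -1/256, -1/512, -1/1024, -1/2048 }, Right { -3/8192, -1/4096, 0 } gives simplest -7/16384

-7/16384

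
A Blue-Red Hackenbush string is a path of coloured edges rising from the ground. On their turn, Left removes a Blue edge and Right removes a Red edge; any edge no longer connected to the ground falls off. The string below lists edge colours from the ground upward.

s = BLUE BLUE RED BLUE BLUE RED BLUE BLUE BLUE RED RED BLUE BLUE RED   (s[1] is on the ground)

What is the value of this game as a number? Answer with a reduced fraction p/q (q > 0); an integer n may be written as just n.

7629/4096

Build g(s[:k]) for k = 1..14, string s = BLUE BLUE RED BLUE BLUE RED BLUE BLUE BLUE RED RED BLUE BLUE RED.
edge 1 of 14 (BLUE): { 0 | · } = 1
edge 2 of 14 (BLUE): { 0; 1 | · } = 2
edge 3 of 14 (RED): { 0; 1 | 2 } = 3/2
edge 4 of 14 (BLUE): { 0; 1; 3/2 | 2 } = 7/4
edge 5 of 14 (BLUE): { 0; 1; 3/2; 7/4 | 2 } = 15/8
edge 6 of 14 (RED): { 0; 1; 3/2; 7/4 | 15/8; 2 } = 29/16
edge 7 of 14 (BLUE): { 0; 1; 3/2; 7/4; 29/16 | 15/8; 2 } = 59/32
edge 8 of 14 (BLUE): { 0; 1; 3/2; 7/4; 29/16; 59/32 | 15/8; 2 } = 119/64
edge 9 of 14 (BLUE): { 0; 1; 3/2; 7/4; 29/16; 59/32; 119/64 | 15/8; 2 } = 239/128
edge 10 of 14 (RED): { 0; 1; 3/2; 7/4; 29/16; 59/32; 119/64 | 239/128; 15/8; 2 } = 477/256
edge 11 of 14 (RED): { 0; 1; 3/2; 7/4; 29/16; 59/32; 119/64 | 477/256; 239/128; 15/8; 2 } = 953/512
edge 12 of 14 (BLUE): { 0; 1; 3/2; 7/4; 29/16; 59/32; 119/64; 953/512 | 477/256; 239/128; 15/8; 2 } = 1907/1024
edge 13 of 14 (BLUE): { 0; 1; 3/2; 7/4; 29/16; 59/32; 119/64; 953/512; 1907/1024 | 477/256; 239/128; 15/8; 2 } = 3815/2048
edge 14 of 14 (RED): { 0; 1; 3/2; 7/4; 29/16; 59/32; 119/64; 953/512; 1907/1024 | 3815/2048; 477/256; 239/128; 15/8; 2 } = 7629/4096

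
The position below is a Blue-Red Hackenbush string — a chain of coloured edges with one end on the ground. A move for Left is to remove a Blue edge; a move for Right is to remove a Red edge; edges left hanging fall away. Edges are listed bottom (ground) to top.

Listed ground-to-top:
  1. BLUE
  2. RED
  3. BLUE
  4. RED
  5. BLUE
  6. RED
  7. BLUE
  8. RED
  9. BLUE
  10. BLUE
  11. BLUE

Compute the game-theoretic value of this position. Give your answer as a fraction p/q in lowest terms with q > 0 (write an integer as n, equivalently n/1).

val(B) = { 0 | none } so 1
val(BR) = { 0 | 1 } so 1/2
val(BRB) = { 0, 1/2 | 1 } so 3/4
val(BRBR) = { 0, 1/2 | 3/4, 1 } so 5/8
val(BRBRB) = { 0, 1/2, 5/8 | 3/4, 1 } so 11/16
val(BRBRBR) = { 0, 1/2, 5/8 | 11/16, 3/4, 1 } so 21/32
val(BRBRBRB) = { 0, 1/2, 5/8, 21/32 | 11/16, 3/4, 1 } so 43/64
val(BRBRBRBR) = { 0, 1/2, 5/8, 21/32 | 43/64, 11/16, 3/4, 1 } so 85/128
val(BRBRBRBRB) = { 0, 1/2, 5/8, 21/32, 85/128 | 43/64, 11/16, 3/4, 1 } so 171/256
val(BRBRBRBRBB) = { 0, 1/2, 5/8, 21/32, 85/128, 171/256 | 43/64, 11/16, 3/4, 1 } so 343/512
val(BRBRBRBRBBB) = { 0, 1/2, 5/8, 21/32, 85/128, 171/256, 343/512 | 43/64, 11/16, 3/4, 1 } so 687/1024

687/1024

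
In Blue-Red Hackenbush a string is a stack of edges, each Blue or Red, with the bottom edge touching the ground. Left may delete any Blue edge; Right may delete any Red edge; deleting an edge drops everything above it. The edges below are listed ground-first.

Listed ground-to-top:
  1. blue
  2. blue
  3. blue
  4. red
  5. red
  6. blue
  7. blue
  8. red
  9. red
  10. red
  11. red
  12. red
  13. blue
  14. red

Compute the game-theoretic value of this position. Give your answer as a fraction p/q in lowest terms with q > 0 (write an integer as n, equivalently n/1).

4869/2048

b: Left { 0 }, Right { ∅ } = simplest 1
bb: Left { 0 1 }, Right { ∅ } = simplest 2
bbb: Left { 0 1 2 }, Right { ∅ } = simplest 3
bbbr: Left { 0 1 2 }, Right { 3 } = simplest 5/2
bbbrr: Left { 0 1 2 }, Right { 5/2 3 } = simplest 9/4
bbbrrb: Left { 0 1 2 9/4 }, Right { 5/2 3 } = simplest 19/8
bbbrrbb: Left { 0 1 2 9/4 19/8 }, Right { 5/2 3 } = simplest 39/16
bbbrrbbr: Left { 0 1 2 9/4 19/8 }, Right { 39/16 5/2 3 } = simplest 77/32
bbbrrbbrr: Left { 0 1 2 9/4 19/8 }, Right { 77/32 39/16 5/2 3 } = simplest 153/64
bbbrrbbrrr: Left { 0 1 2 9/4 19/8 }, Right { 153/64 77/32 39/16 5/2 3 } = simplest 305/128
bbbrrbbrrrr: Left { 0 1 2 9/4 19/8 }, Right { 305/128 153/64 77/32 39/16 5/2 3 } = simplest 609/256
bbbrrbbrrrrr: Left { 0 1 2 9/4 19/8 }, Right { 609/256 305/128 153/64 77/32 39/16 5/2 3 } = simplest 1217/512
bbbrrbbrrrrrb: Left { 0 1 2 9/4 19/8 1217/512 }, Right { 609/256 305/128 153/64 77/32 39/16 5/2 3 } = simplest 2435/1024
bbbrrbbrrrrrbr: Left { 0 1 2 9/4 19/8 1217/512 }, Right { 2435/1024 609/256 305/128 153/64 77/32 39/16 5/2 3 } = simplest 4869/2048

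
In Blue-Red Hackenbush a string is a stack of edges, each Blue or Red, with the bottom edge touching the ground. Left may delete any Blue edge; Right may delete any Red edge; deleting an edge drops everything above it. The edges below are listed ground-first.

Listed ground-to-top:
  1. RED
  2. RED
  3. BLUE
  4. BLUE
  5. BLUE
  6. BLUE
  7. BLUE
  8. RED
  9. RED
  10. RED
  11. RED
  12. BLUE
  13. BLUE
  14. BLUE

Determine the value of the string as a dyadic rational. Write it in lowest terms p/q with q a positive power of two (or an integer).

Recurse on prefixes of the 14-edge string RED RED BLUE BLUE BLUE BLUE BLUE RED RED RED RED BLUE BLUE BLUE:
step 1: add RED to get R; options L={ (no moves) } R={ 0 } so -1
step 2: add RED to get RR; options L={ (no moves) } R={ -1, 0 } so -2
step 3: add BLUE to get RRB; options L={ -2 } R={ -1, 0 } so -3/2
step 4: add BLUE to get RRBB; options L={ -2, -3/2 } R={ -1, 0 } so -5/4
step 5: add BLUE to get RRBBB; options L={ -2, -3/2, -5/4 } R={ -1, 0 } so -9/8
step 6: add BLUE to get RRBBBB; options L={ -2, -3/2, -5/4, -9/8 } R={ -1, 0 } so -17/16
step 7: add BLUE to get RRBBBBB; options L={ -2, -3/2, -5/4, -9/8, -17/16 } R={ -1, 0 } so -33/32
step 8: add RED to get RRBBBBBR; options L={ -2, -3/2, -5/4, -9/8, -17/16 } R={ -33/32, -1, 0 } so -67/64
step 9: add RED to get RRBBBBBRR; options L={ -2, -3/2, -5/4, -9/8, -17/16 } R={ -67/64, -33/32, -1, 0 } so -135/128
step 10: add RED to get RRBBBBBRRR; options L={ -2, -3/2, -5/4, -9/8, -17/16 } R={ -135/128, -67/64, -33/32, -1, 0 } so -271/256
step 11: add RED to get RRBBBBBRRRR; options L={ -2, -3/2, -5/4, -9/8, -17/16 } R={ -271/256, -135/128, -67/64, -33/32, -1, 0 } so -543/512
step 12: add BLUE to get RRBBBBBRRRRB; options L={ -2, -3/2, -5/4, -9/8, -17/16, -543/512 } R={ -271/256, -135/128, -67/64, -33/32, -1, 0 } so -1085/1024
step 13: add BLUE to get RRBBBBBRRRRBB; options L={ -2, -3/2, -5/4, -9/8, -17/16, -543/512, -1085/1024 } R={ -271/256, -135/128, -67/64, -33/32, -1, 0 } so -2169/2048
step 14: add BLUE to get RRBBBBBRRRRBBB; options L={ -2, -3/2, -5/4, -9/8, -17/16, -543/512, -1085/1024, -2169/2048 } R={ -271/256, -135/128, -67/64, -33/32, -1, 0 } so -4337/4096

-4337/4096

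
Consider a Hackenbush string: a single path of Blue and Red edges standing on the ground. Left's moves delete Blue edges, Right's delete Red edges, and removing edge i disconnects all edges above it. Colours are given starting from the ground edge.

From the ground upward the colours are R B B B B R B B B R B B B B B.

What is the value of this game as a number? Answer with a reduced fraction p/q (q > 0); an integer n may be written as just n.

-1089/16384

Build G(s[:k]) for k = 1..15, string s = R B B B B R B B B R B B B B B.
R: Left {  }, Right { 0 } → simplest -1
RB: Left { -1 }, Right { 0 } → simplest -1/2
RBB: Left { -1,-1/2 }, Right { 0 } → simplest -1/4
RBBB: Left { -1,-1/2,-1/4 }, Right { 0 } → simplest -1/8
RBBBB: Left { -1,-1/2,-1/4,-1/8 }, Right { 0 } → simplest -1/16
RBBBBR: Left { -1,-1/2,-1/4,-1/8 }, Right { -1/16,0 } → simplest -3/32
RBBBBRB: Left { -1,-1/2,-1/4,-1/8,-3/32 }, Right { -1/16,0 } → simplest -5/64
RBBBBRBB: Left { -1,-1/2,-1/4,-1/8,-3/32,-5/64 }, Right { -1/16,0 } → simplest -9/128
RBBBBRBBB: Left { -1,-1/2,-1/4,-1/8,-3/32,-5/64,-9/128 }, Right { -1/16,0 } → simplest -17/256
RBBBBRBBBR: Left { -1,-1/2,-1/4,-1/8,-3/32,-5/64,-9/128 }, Right { -17/256,-1/16,0 } → simplest -35/512
RBBBBRBBBRB: Left { -1,-1/2,-1/4,-1/8,-3/32,-5/64,-9/128,-35/512 }, Right { -17/256,-1/16,0 } → simplest -69/1024
RBBBBRBBBRBB: Left { -1,-1/2,-1/4,-1/8,-3/32,-5/64,-9/128,-35/512,-69/1024 }, Right { -17/256,-1/16,0 } → simplest -137/2048
RBBBBRBBBRBBB: Left { -1,-1/2,-1/4,-1/8,-3/32,-5/64,-9/128,-35/512,-69/1024,-137/2048 }, Right { -17/256,-1/16,0 } → simplest -273/4096
RBBBBRBBBRBBBB: Left { -1,-1/2,-1/4,-1/8,-3/32,-5/64,-9/128,-35/512,-69/1024,-137/2048,-273/4096 }, Right { -17/256,-1/16,0 } → simplest -545/8192
RBBBBRBBBRBBBBB: Left { -1,-1/2,-1/4,-1/8,-3/32,-5/64,-9/128,-35/512,-69/1024,-137/2048,-273/4096,-545/8192 }, Right { -17/256,-1/16,0 } → simplest -1089/16384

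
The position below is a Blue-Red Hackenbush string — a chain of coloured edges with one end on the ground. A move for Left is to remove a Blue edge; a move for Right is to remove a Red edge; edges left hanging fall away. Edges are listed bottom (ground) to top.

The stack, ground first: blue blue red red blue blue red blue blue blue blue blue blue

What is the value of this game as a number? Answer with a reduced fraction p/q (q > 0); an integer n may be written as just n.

Build G(s[:k]) for k = 1..13, string s = blue blue red red blue blue red blue blue blue blue blue blue.
G_1 [b]  L=[0]  R=[·]  so 1
G_2 [bb]  L=[0 1]  R=[·]  so 2
G_3 [bbr]  L=[0 1]  R=[2]  so 3/2
G_4 [bbrr]  L=[0 1]  R=[3/2 2]  so 5/4
G_5 [bbrrb]  L=[0 1 5/4]  R=[3/2 2]  so 11/8
G_6 [bbrrbb]  L=[0 1 5/4 11/8]  R=[3/2 2]  so 23/16
G_7 [bbrrbbr]  L=[0 1 5/4 11/8]  R=[23/16 3/2 2]  so 45/32
G_8 [bbrrbbrb]  L=[0 1 5/4 11/8 45/32]  R=[23/16 3/2 2]  so 91/64
G_9 [bbrrbbrbb]  L=[0 1 5/4 11/8 45/32 91/64]  R=[23/16 3/2 2]  so 183/128
G_10 [bbrrbbrbbb]  L=[0 1 5/4 11/8 45/32 91/64 183/128]  R=[23/16 3/2 2]  so 367/256
G_11 [bbrrbbrbbbb]  L=[0 1 5/4 11/8 45/32 91/64 183/128 367/256]  R=[23/16 3/2 2]  so 735/512
G_12 [bbrrbbrbbbbb]  L=[0 1 5/4 11/8 45/32 91/64 183/128 367/256 735/512]  R=[23/16 3/2 2]  so 1471/1024
G_13 [bbrrbbrbbbbbb]  L=[0 1 5/4 11/8 45/32 91/64 183/128 367/256 735/512 1471/1024]  R=[23/16 3/2 2]  so 2943/2048

2943/2048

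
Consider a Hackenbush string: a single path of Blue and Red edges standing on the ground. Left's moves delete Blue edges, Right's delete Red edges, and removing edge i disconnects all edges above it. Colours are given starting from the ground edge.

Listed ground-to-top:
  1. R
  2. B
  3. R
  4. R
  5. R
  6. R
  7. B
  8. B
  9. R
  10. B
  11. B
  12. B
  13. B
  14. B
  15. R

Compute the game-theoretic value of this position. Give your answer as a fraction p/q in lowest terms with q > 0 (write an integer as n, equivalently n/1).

-15491/16384

Recurse on prefixes of the 15-edge string R B R R R R B B R B B B B B R:
g(R) = {  | 0 } gives -1
g(RB) = { -1 | 0 } gives -1/2
g(RBR) = { -1 | -1/2 0 } gives -3/4
g(RBRR) = { -1 | -3/4 -1/2 0 } gives -7/8
g(RBRRR) = { -1 | -7/8 -3/4 -1/2 0 } gives -15/16
g(RBRRRR) = { -1 | -15/16 -7/8 -3/4 -1/2 0 } gives -31/32
g(RBRRRRB) = { -1 -31/32 | -15/16 -7/8 -3/4 -1/2 0 } gives -61/64
g(RBRRRRBB) = { -1 -31/32 -61/64 | -15/16 -7/8 -3/4 -1/2 0 } gives -121/128
g(RBRRRRBBR) = { -1 -31/32 -61/64 | -121/128 -15/16 -7/8 -3/4 -1/2 0 } gives -243/256
g(RBRRRRBBRB) = { -1 -31/32 -61/64 -243/256 | -121/128 -15/16 -7/8 -3/4 -1/2 0 } gives -485/512
g(RBRRRRBBRBB) = { -1 -31/32 -61/64 -243/256 -485/512 | -121/128 -15/16 -7/8 -3/4 -1/2 0 } gives -969/1024
g(RBRRRRBBRBBB) = { -1 -31/32 -61/64 -243/256 -485/512 -969/1024 | -121/128 -15/16 -7/8 -3/4 -1/2 0 } gives -1937/2048
g(RBRRRRBBRBBBB) = { -1 -31/32 -61/64 -243/256 -485/512 -969/1024 -1937/2048 | -121/128 -15/16 -7/8 -3/4 -1/2 0 } gives -3873/4096
g(RBRRRRBBRBBBBB) = { -1 -31/32 -61/64 -243/256 -485/512 -969/1024 -1937/2048 -3873/4096 | -121/128 -15/16 -7/8 -3/4 -1/2 0 } gives -7745/8192
g(RBRRRRBBRBBBBBR) = { -1 -31/32 -61/64 -243/256 -485/512 -969/1024 -1937/2048 -3873/4096 | -7745/8192 -121/128 -15/16 -7/8 -3/4 -1/2 0 } gives -15491/16384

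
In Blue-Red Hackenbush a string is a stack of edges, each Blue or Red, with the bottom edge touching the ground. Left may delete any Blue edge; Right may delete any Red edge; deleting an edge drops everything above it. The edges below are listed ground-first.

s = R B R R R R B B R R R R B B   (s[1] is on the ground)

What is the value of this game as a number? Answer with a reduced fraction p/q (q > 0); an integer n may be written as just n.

-7801/8192

Prefix values for R B R R R R B B R R R R B B via {L|R} + simplicity:
val_1 [R]  L=[—]  R=[0]  => -1
val_2 [RB]  L=[-1]  R=[0]  => -1/2
val_3 [RBR]  L=[-1]  R=[-1/2; 0]  => -3/4
val_4 [RBRR]  L=[-1]  R=[-3/4; -1/2; 0]  => -7/8
val_5 [RBRRR]  L=[-1]  R=[-7/8; -3/4; -1/2; 0]  => -15/16
val_6 [RBRRRR]  L=[-1]  R=[-15/16; -7/8; -3/4; -1/2; 0]  => -31/32
val_7 [RBRRRRB]  L=[-1; -31/32]  R=[-15/16; -7/8; -3/4; -1/2; 0]  => -61/64
val_8 [RBRRRRBB]  L=[-1; -31/32; -61/64]  R=[-15/16; -7/8; -3/4; -1/2; 0]  => -121/128
val_9 [RBRRRRBBR]  L=[-1; -31/32; -61/64]  R=[-121/128; -15/16; -7/8; -3/4; -1/2; 0]  => -243/256
val_10 [RBRRRRBBRR]  L=[-1; -31/32; -61/64]  R=[-243/256; -121/128; -15/16; -7/8; -3/4; -1/2; 0]  => -487/512
val_11 [RBRRRRBBRRR]  L=[-1; -31/32; -61/64]  R=[-487/512; -243/256; -121/128; -15/16; -7/8; -3/4; -1/2; 0]  => -975/1024
val_12 [RBRRRRBBRRRR]  L=[-1; -31/32; -61/64]  R=[-975/1024; -487/512; -243/256; -121/128; -15/16; -7/8; -3/4; -1/2; 0]  => -1951/2048
val_13 [RBRRRRBBRRRRB]  L=[-1; -31/32; -61/64; -1951/2048]  R=[-975/1024; -487/512; -243/256; -121/128; -15/16; -7/8; -3/4; -1/2; 0]  => -3901/4096
val_14 [RBRRRRBBRRRRBB]  L=[-1; -31/32; -61/64; -1951/2048; -3901/4096]  R=[-975/1024; -487/512; -243/256; -121/128; -15/16; -7/8; -3/4; -1/2; 0]  => -7801/8192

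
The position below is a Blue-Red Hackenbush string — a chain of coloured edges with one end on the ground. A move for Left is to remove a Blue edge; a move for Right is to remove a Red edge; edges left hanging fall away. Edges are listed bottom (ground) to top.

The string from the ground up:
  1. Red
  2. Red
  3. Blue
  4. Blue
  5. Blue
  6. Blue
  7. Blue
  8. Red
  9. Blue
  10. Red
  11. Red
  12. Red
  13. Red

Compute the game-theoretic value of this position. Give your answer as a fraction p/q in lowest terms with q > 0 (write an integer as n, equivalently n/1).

Recurse on prefixes of the 13-edge string Red Red Blue Blue Blue Blue Blue Red Blue Red Red Red Red:
R: Left { (no moves) }, Right { 0 } — simplest -1
RR: Left { (no moves) }, Right { -1; 0 } — simplest -2
RRB: Left { -2 }, Right { -1; 0 } — simplest -3/2
RRBB: Left { -2; -3/2 }, Right { -1; 0 } — simplest -5/4
RRBBB: Left { -2; -3/2; -5/4 }, Right { -1; 0 } — simplest -9/8
RRBBBB: Left { -2; -3/2; -5/4; -9/8 }, Right { -1; 0 } — simplest -17/16
RRBBBBB: Left { -2; -3/2; -5/4; -9/8; -17/16 }, Right { -1; 0 } — simplest -33/32
RRBBBBBR: Left { -2; -3/2; -5/4; -9/8; -17/16 }, Right { -33/32; -1; 0 } — simplest -67/64
RRBBBBBRB: Left { -2; -3/2; -5/4; -9/8; -17/16; -67/64 }, Right { -33/32; -1; 0 } — simplest -133/128
RRBBBBBRBR: Left { -2; -3/2; -5/4; -9/8; -17/16; -67/64 }, Right { -133/128; -33/32; -1; 0 } — simplest -267/256
RRBBBBBRBRR: Left { -2; -3/2; -5/4; -9/8; -17/16; -67/64 }, Right { -267/256; -133/128; -33/32; -1; 0 } — simplest -535/512
RRBBBBBRBRRR: Left { -2; -3/2; -5/4; -9/8; -17/16; -67/64 }, Right { -535/512; -267/256; -133/128; -33/32; -1; 0 } — simplest -1071/1024
RRBBBBBRBRRRR: Left { -2; -3/2; -5/4; -9/8; -17/16; -67/64 }, Right { -1071/1024; -535/512; -267/256; -133/128; -33/32; -1; 0 } — simplest -2143/2048

-2143/2048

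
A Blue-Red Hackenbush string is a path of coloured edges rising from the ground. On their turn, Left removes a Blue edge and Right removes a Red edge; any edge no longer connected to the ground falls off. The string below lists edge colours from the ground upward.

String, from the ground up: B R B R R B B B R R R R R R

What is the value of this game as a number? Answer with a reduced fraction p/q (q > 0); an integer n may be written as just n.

4993/8192

value_1 [B]  L=[0]  R=[∅]  => 1
value_2 [BR]  L=[0]  R=[1]  => 1/2
value_3 [BRB]  L=[0 1/2]  R=[1]  => 3/4
value_4 [BRBR]  L=[0 1/2]  R=[3/4 1]  => 5/8
value_5 [BRBRR]  L=[0 1/2]  R=[5/8 3/4 1]  => 9/16
value_6 [BRBRRB]  L=[0 1/2 9/16]  R=[5/8 3/4 1]  => 19/32
value_7 [BRBRRBB]  L=[0 1/2 9/16 19/32]  R=[5/8 3/4 1]  => 39/64
value_8 [BRBRRBBB]  L=[0 1/2 9/16 19/32 39/64]  R=[5/8 3/4 1]  => 79/128
value_9 [BRBRRBBBR]  L=[0 1/2 9/16 19/32 39/64]  R=[79/128 5/8 3/4 1]  => 157/256
value_10 [BRBRRBBBRR]  L=[0 1/2 9/16 19/32 39/64]  R=[157/256 79/128 5/8 3/4 1]  => 313/512
value_11 [BRBRRBBBRRR]  L=[0 1/2 9/16 19/32 39/64]  R=[313/512 157/256 79/128 5/8 3/4 1]  => 625/1024
value_12 [BRBRRBBBRRRR]  L=[0 1/2 9/16 19/32 39/64]  R=[625/1024 313/512 157/256 79/128 5/8 3/4 1]  => 1249/2048
value_13 [BRBRRBBBRRRRR]  L=[0 1/2 9/16 19/32 39/64]  R=[1249/2048 625/1024 313/512 157/256 79/128 5/8 3/4 1]  => 2497/4096
value_14 [BRBRRBBBRRRRRR]  L=[0 1/2 9/16 19/32 39/64]  R=[2497/4096 1249/2048 625/1024 313/512 157/256 79/128 5/8 3/4 1]  => 4993/8192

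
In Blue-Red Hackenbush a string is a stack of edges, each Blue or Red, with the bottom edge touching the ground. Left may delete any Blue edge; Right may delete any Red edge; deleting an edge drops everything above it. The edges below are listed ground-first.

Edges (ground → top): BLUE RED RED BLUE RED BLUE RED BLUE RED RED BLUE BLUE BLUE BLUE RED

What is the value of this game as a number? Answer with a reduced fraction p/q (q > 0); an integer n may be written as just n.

Prefix values for BLUE RED RED BLUE RED BLUE RED BLUE RED RED BLUE BLUE BLUE BLUE RED via {L|R} + simplicity:
1 of 15 · B · max L 0 · min R +∞ -> 1
2 of 15 · BR · max L 0 · min R 1 -> 1/2
3 of 15 · BRR · max L 0 · min R 1/2 -> 1/4
4 of 15 · BRRB · max L 1/4 · min R 1/2 -> 3/8
5 of 15 · BRRBR · max L 1/4 · min R 3/8 -> 5/16
6 of 15 · BRRBRB · max L 5/16 · min R 3/8 -> 11/32
7 of 15 · BRRBRBR · max L 5/16 · min R 11/32 -> 21/64
8 of 15 · BRRBRBRB · max L 21/64 · min R 11/32 -> 43/128
9 of 15 · BRRBRBRBR · max L 21/64 · min R 43/128 -> 85/256
10 of 15 · BRRBRBRBRR · max L 21/64 · min R 85/256 -> 169/512
11 of 15 · BRRBRBRBRRB · max L 169/512 · min R 85/256 -> 339/1024
12 of 15 · BRRBRBRBRRBB · max L 339/1024 · min R 85/256 -> 679/2048
13 of 15 · BRRBRBRBRRBBB · max L 679/2048 · min R 85/256 -> 1359/4096
14 of 15 · BRRBRBRBRRBBBB · max L 1359/4096 · min R 85/256 -> 2719/8192
15 of 15 · BRRBRBRBRRBBBBR · max L 1359/4096 · min R 2719/8192 -> 5437/16384

5437/16384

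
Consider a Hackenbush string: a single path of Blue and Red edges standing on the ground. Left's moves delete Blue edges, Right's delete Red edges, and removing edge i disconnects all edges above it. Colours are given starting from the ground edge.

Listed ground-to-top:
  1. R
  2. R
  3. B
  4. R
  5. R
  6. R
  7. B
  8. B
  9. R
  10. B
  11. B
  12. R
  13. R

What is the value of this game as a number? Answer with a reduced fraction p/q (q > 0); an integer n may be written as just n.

-3879/2048

Build value(s[:k]) for k = 1..13, string s = R R B R R R B B R B B R R.
value_1 [R]  L=[—]  R=[0]  => -1
value_2 [RR]  L=[—]  R=[-1,0]  => -2
value_3 [RRB]  L=[-2]  R=[-1,0]  => -3/2
value_4 [RRBR]  L=[-2]  R=[-3/2,-1,0]  => -7/4
value_5 [RRBRR]  L=[-2]  R=[-7/4,-3/2,-1,0]  => -15/8
value_6 [RRBRRR]  L=[-2]  R=[-15/8,-7/4,-3/2,-1,0]  => -31/16
value_7 [RRBRRRB]  L=[-2,-31/16]  R=[-15/8,-7/4,-3/2,-1,0]  => -61/32
value_8 [RRBRRRBB]  L=[-2,-31/16,-61/32]  R=[-15/8,-7/4,-3/2,-1,0]  => -121/64
value_9 [RRBRRRBBR]  L=[-2,-31/16,-61/32]  R=[-121/64,-15/8,-7/4,-3/2,-1,0]  => -243/128
value_10 [RRBRRRBBRB]  L=[-2,-31/16,-61/32,-243/128]  R=[-121/64,-15/8,-7/4,-3/2,-1,0]  => -485/256
value_11 [RRBRRRBBRBB]  L=[-2,-31/16,-61/32,-243/128,-485/256]  R=[-121/64,-15/8,-7/4,-3/2,-1,0]  => -969/512
value_12 [RRBRRRBBRBBR]  L=[-2,-31/16,-61/32,-243/128,-485/256]  R=[-969/512,-121/64,-15/8,-7/4,-3/2,-1,0]  => -1939/1024
value_13 [RRBRRRBBRBBRR]  L=[-2,-31/16,-61/32,-243/128,-485/256]  R=[-1939/1024,-969/512,-121/64,-15/8,-7/4,-3/2,-1,0]  => -3879/2048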